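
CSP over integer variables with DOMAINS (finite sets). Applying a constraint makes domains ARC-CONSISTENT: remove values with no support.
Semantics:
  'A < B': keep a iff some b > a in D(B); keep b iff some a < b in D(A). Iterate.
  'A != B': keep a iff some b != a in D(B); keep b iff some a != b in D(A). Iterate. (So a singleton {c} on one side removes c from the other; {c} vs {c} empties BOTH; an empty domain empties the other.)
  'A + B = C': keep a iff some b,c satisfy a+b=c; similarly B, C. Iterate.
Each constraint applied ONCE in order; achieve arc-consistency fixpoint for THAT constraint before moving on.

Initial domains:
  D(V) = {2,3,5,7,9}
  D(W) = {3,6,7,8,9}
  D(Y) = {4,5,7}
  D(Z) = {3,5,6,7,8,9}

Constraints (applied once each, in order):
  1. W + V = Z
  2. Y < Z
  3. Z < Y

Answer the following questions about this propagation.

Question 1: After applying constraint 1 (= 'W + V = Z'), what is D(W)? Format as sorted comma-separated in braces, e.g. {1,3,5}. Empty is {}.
Answer: {3,6,7}

Derivation:
Constraint 1 (W + V = Z) on D(W)={3,6,7,8,9} D(V)={2,3,5,7,9} D(Z)={3,5,6,7,8,9}: W {3,6,7,8,9}->{3,6,7}; V {2,3,5,7,9}->{2,3,5}; Z {3,5,6,7,8,9}->{5,6,8,9}
So after constraint 1: D(W) = {3,6,7}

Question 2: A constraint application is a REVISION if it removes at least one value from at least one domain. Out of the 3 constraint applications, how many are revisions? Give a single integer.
Constraint 1 (W + V = Z) on D(W)={3,6,7,8,9} D(V)={2,3,5,7,9} D(Z)={3,5,6,7,8,9}: W {3,6,7,8,9}->{3,6,7}; V {2,3,5,7,9}->{2,3,5}; Z {3,5,6,7,8,9}->{5,6,8,9} => REVISION
Constraint 2 (Y < Z) on D(Y)={4,5,7} D(Z)={5,6,8,9}: no change => not a revision
Constraint 3 (Z < Y) on D(Z)={5,6,8,9} D(Y)={4,5,7}: Z {5,6,8,9}->{5,6}; Y {4,5,7}->{7} => REVISION
Total revisions = 2

Answer: 2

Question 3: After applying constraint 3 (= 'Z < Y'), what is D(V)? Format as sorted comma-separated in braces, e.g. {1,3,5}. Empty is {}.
Constraint 1 (W + V = Z) on D(W)={3,6,7,8,9} D(V)={2,3,5,7,9} D(Z)={3,5,6,7,8,9}: W {3,6,7,8,9}->{3,6,7}; V {2,3,5,7,9}->{2,3,5}; Z {3,5,6,7,8,9}->{5,6,8,9}
Constraint 2 (Y < Z) on D(Y)={4,5,7} D(Z)={5,6,8,9}: no change
Constraint 3 (Z < Y) on D(Z)={5,6,8,9} D(Y)={4,5,7}: Z {5,6,8,9}->{5,6}; Y {4,5,7}->{7}
So after constraint 3: D(V) = {2,3,5}

Answer: {2,3,5}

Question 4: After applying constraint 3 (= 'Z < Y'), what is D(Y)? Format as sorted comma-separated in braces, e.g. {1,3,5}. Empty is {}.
Answer: {7}

Derivation:
Constraint 1 (W + V = Z) on D(W)={3,6,7,8,9} D(V)={2,3,5,7,9} D(Z)={3,5,6,7,8,9}: W {3,6,7,8,9}->{3,6,7}; V {2,3,5,7,9}->{2,3,5}; Z {3,5,6,7,8,9}->{5,6,8,9}
Constraint 2 (Y < Z) on D(Y)={4,5,7} D(Z)={5,6,8,9}: no change
Constraint 3 (Z < Y) on D(Z)={5,6,8,9} D(Y)={4,5,7}: Z {5,6,8,9}->{5,6}; Y {4,5,7}->{7}
So after constraint 3: D(Y) = {7}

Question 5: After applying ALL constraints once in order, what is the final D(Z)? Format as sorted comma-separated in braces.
Constraint 1 (W + V = Z) on D(W)={3,6,7,8,9} D(V)={2,3,5,7,9} D(Z)={3,5,6,7,8,9}: W {3,6,7,8,9}->{3,6,7}; V {2,3,5,7,9}->{2,3,5}; Z {3,5,6,7,8,9}->{5,6,8,9}
Constraint 2 (Y < Z) on D(Y)={4,5,7} D(Z)={5,6,8,9}: no change
Constraint 3 (Z < Y) on D(Z)={5,6,8,9} D(Y)={4,5,7}: Z {5,6,8,9}->{5,6}; Y {4,5,7}->{7}
So after all 3 constraints: D(Z) = {5,6}

Answer: {5,6}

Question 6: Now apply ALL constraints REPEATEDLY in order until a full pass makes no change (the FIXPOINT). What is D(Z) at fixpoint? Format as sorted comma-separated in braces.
Answer: {}

Derivation:
pass 0 (initial): D(Z)={3,5,6,7,8,9}
pass 1: V {2,3,5,7,9}->{2,3,5}; W {3,6,7,8,9}->{3,6,7}; Y {4,5,7}->{7}; Z {3,5,6,7,8,9}->{5,6}
pass 2: V {2,3,5}->{2,3}; W {3,6,7}->{3}; Y {7}->{}; Z {5,6}->{}
pass 3: V {2,3}->{}; W {3}->{}
pass 4: no change
Fixpoint after 4 passes: D(Z) = {}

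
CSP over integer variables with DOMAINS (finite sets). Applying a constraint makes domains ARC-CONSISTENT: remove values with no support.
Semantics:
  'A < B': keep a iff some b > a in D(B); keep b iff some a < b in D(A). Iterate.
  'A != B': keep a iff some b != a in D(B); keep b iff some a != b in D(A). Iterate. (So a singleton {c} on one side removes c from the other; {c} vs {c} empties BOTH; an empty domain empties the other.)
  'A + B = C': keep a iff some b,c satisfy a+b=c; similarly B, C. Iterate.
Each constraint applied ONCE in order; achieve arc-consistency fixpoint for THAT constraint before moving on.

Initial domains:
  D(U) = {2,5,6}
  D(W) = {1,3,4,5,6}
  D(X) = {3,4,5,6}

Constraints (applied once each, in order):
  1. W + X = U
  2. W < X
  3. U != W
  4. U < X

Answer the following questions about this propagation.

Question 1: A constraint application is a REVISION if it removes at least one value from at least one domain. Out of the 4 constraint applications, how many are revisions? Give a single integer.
Answer: 2

Derivation:
Constraint 1 (W + X = U) on D(W)={1,3,4,5,6} D(X)={3,4,5,6} D(U)={2,5,6}: W {1,3,4,5,6}->{1,3}; X {3,4,5,6}->{3,4,5}; U {2,5,6}->{5,6} => REVISION
Constraint 2 (W < X) on D(W)={1,3} D(X)={3,4,5}: no change => not a revision
Constraint 3 (U != W) on D(U)={5,6} D(W)={1,3}: no change => not a revision
Constraint 4 (U < X) on D(U)={5,6} D(X)={3,4,5}: U {5,6}->{}; X {3,4,5}->{} => REVISION
Total revisions = 2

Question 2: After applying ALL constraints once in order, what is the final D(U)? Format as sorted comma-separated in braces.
Answer: {}

Derivation:
Constraint 1 (W + X = U) on D(W)={1,3,4,5,6} D(X)={3,4,5,6} D(U)={2,5,6}: W {1,3,4,5,6}->{1,3}; X {3,4,5,6}->{3,4,5}; U {2,5,6}->{5,6}
Constraint 2 (W < X) on D(W)={1,3} D(X)={3,4,5}: no change
Constraint 3 (U != W) on D(U)={5,6} D(W)={1,3}: no change
Constraint 4 (U < X) on D(U)={5,6} D(X)={3,4,5}: U {5,6}->{}; X {3,4,5}->{}
So after all 4 constraints: D(U) = {}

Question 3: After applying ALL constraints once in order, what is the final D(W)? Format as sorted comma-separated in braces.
Answer: {1,3}

Derivation:
Constraint 1 (W + X = U) on D(W)={1,3,4,5,6} D(X)={3,4,5,6} D(U)={2,5,6}: W {1,3,4,5,6}->{1,3}; X {3,4,5,6}->{3,4,5}; U {2,5,6}->{5,6}
Constraint 2 (W < X) on D(W)={1,3} D(X)={3,4,5}: no change
Constraint 3 (U != W) on D(U)={5,6} D(W)={1,3}: no change
Constraint 4 (U < X) on D(U)={5,6} D(X)={3,4,5}: U {5,6}->{}; X {3,4,5}->{}
So after all 4 constraints: D(W) = {1,3}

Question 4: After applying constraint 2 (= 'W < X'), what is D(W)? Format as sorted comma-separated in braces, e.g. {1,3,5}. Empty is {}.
Answer: {1,3}

Derivation:
Constraint 1 (W + X = U) on D(W)={1,3,4,5,6} D(X)={3,4,5,6} D(U)={2,5,6}: W {1,3,4,5,6}->{1,3}; X {3,4,5,6}->{3,4,5}; U {2,5,6}->{5,6}
Constraint 2 (W < X) on D(W)={1,3} D(X)={3,4,5}: no change
So after constraint 2: D(W) = {1,3}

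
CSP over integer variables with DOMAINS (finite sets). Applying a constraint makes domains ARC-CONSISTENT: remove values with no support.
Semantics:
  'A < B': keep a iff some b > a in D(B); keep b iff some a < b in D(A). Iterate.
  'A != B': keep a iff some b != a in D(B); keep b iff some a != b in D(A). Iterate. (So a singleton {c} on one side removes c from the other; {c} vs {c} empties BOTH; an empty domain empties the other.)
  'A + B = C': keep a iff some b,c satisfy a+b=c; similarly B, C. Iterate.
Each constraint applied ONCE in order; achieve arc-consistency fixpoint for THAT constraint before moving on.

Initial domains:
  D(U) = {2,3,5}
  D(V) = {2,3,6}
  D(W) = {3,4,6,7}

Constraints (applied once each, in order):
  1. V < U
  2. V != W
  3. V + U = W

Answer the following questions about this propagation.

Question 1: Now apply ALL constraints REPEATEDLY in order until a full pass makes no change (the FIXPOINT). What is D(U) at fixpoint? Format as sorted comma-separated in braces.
Answer: {3,5}

Derivation:
pass 0 (initial): D(U)={2,3,5}
pass 1: U {2,3,5}->{3,5}; V {2,3,6}->{2,3}; W {3,4,6,7}->{6,7}
pass 2: no change
Fixpoint after 2 passes: D(U) = {3,5}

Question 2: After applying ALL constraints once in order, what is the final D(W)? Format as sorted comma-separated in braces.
Answer: {6,7}

Derivation:
Constraint 1 (V < U) on D(V)={2,3,6} D(U)={2,3,5}: V {2,3,6}->{2,3}; U {2,3,5}->{3,5}
Constraint 2 (V != W) on D(V)={2,3} D(W)={3,4,6,7}: no change
Constraint 3 (V + U = W) on D(V)={2,3} D(U)={3,5} D(W)={3,4,6,7}: W {3,4,6,7}->{6,7}
So after all 3 constraints: D(W) = {6,7}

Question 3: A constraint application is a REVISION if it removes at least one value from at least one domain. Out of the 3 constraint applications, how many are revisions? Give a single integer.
Constraint 1 (V < U) on D(V)={2,3,6} D(U)={2,3,5}: V {2,3,6}->{2,3}; U {2,3,5}->{3,5} => REVISION
Constraint 2 (V != W) on D(V)={2,3} D(W)={3,4,6,7}: no change => not a revision
Constraint 3 (V + U = W) on D(V)={2,3} D(U)={3,5} D(W)={3,4,6,7}: W {3,4,6,7}->{6,7} => REVISION
Total revisions = 2

Answer: 2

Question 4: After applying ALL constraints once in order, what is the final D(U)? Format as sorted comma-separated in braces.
Answer: {3,5}

Derivation:
Constraint 1 (V < U) on D(V)={2,3,6} D(U)={2,3,5}: V {2,3,6}->{2,3}; U {2,3,5}->{3,5}
Constraint 2 (V != W) on D(V)={2,3} D(W)={3,4,6,7}: no change
Constraint 3 (V + U = W) on D(V)={2,3} D(U)={3,5} D(W)={3,4,6,7}: W {3,4,6,7}->{6,7}
So after all 3 constraints: D(U) = {3,5}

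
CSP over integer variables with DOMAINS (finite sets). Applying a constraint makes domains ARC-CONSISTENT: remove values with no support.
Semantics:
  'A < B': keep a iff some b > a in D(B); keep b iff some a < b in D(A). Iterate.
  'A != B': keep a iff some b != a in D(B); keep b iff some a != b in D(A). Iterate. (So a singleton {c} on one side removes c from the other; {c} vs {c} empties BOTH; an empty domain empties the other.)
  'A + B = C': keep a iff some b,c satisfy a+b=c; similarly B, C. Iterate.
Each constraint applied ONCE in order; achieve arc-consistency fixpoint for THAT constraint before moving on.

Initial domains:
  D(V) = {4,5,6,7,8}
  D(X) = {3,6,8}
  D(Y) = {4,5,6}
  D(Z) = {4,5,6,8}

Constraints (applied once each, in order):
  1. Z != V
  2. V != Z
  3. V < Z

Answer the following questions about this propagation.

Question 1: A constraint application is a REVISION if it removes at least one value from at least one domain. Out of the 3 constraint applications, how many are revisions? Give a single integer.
Constraint 1 (Z != V) on D(Z)={4,5,6,8} D(V)={4,5,6,7,8}: no change => not a revision
Constraint 2 (V != Z) on D(V)={4,5,6,7,8} D(Z)={4,5,6,8}: no change => not a revision
Constraint 3 (V < Z) on D(V)={4,5,6,7,8} D(Z)={4,5,6,8}: V {4,5,6,7,8}->{4,5,6,7}; Z {4,5,6,8}->{5,6,8} => REVISION
Total revisions = 1

Answer: 1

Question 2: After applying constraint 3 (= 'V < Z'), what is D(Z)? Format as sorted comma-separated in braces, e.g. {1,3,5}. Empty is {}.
Answer: {5,6,8}

Derivation:
Constraint 1 (Z != V) on D(Z)={4,5,6,8} D(V)={4,5,6,7,8}: no change
Constraint 2 (V != Z) on D(V)={4,5,6,7,8} D(Z)={4,5,6,8}: no change
Constraint 3 (V < Z) on D(V)={4,5,6,7,8} D(Z)={4,5,6,8}: V {4,5,6,7,8}->{4,5,6,7}; Z {4,5,6,8}->{5,6,8}
So after constraint 3: D(Z) = {5,6,8}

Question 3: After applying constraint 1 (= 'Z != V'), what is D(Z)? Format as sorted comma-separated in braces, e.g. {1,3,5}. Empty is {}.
Answer: {4,5,6,8}

Derivation:
Constraint 1 (Z != V) on D(Z)={4,5,6,8} D(V)={4,5,6,7,8}: no change
So after constraint 1: D(Z) = {4,5,6,8}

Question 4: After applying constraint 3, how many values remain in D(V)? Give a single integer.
Answer: 4

Derivation:
Constraint 1 (Z != V) on D(Z)={4,5,6,8} D(V)={4,5,6,7,8}: no change
Constraint 2 (V != Z) on D(V)={4,5,6,7,8} D(Z)={4,5,6,8}: no change
Constraint 3 (V < Z) on D(V)={4,5,6,7,8} D(Z)={4,5,6,8}: V {4,5,6,7,8}->{4,5,6,7}; Z {4,5,6,8}->{5,6,8}
So after constraint 3: D(V)={4,5,6,7}, size = 4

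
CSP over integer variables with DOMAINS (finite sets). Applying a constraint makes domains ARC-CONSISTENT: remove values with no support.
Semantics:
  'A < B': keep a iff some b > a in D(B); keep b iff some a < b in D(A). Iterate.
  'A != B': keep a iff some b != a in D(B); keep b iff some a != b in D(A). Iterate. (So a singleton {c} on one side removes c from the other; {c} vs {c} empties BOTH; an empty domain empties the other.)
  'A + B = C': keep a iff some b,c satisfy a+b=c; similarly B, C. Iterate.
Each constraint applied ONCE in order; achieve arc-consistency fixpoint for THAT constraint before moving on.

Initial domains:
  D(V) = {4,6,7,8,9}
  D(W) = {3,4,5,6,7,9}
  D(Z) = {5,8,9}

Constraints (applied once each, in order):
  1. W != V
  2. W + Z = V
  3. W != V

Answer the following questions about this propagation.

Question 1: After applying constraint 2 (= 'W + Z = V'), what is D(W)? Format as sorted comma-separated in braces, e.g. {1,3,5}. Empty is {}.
Constraint 1 (W != V) on D(W)={3,4,5,6,7,9} D(V)={4,6,7,8,9}: no change
Constraint 2 (W + Z = V) on D(W)={3,4,5,6,7,9} D(Z)={5,8,9} D(V)={4,6,7,8,9}: W {3,4,5,6,7,9}->{3,4}; Z {5,8,9}->{5}; V {4,6,7,8,9}->{8,9}
So after constraint 2: D(W) = {3,4}

Answer: {3,4}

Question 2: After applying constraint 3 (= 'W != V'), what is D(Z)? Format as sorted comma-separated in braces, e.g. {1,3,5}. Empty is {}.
Answer: {5}

Derivation:
Constraint 1 (W != V) on D(W)={3,4,5,6,7,9} D(V)={4,6,7,8,9}: no change
Constraint 2 (W + Z = V) on D(W)={3,4,5,6,7,9} D(Z)={5,8,9} D(V)={4,6,7,8,9}: W {3,4,5,6,7,9}->{3,4}; Z {5,8,9}->{5}; V {4,6,7,8,9}->{8,9}
Constraint 3 (W != V) on D(W)={3,4} D(V)={8,9}: no change
So after constraint 3: D(Z) = {5}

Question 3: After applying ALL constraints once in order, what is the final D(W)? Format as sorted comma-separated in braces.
Answer: {3,4}

Derivation:
Constraint 1 (W != V) on D(W)={3,4,5,6,7,9} D(V)={4,6,7,8,9}: no change
Constraint 2 (W + Z = V) on D(W)={3,4,5,6,7,9} D(Z)={5,8,9} D(V)={4,6,7,8,9}: W {3,4,5,6,7,9}->{3,4}; Z {5,8,9}->{5}; V {4,6,7,8,9}->{8,9}
Constraint 3 (W != V) on D(W)={3,4} D(V)={8,9}: no change
So after all 3 constraints: D(W) = {3,4}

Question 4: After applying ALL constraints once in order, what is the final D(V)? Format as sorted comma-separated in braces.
Constraint 1 (W != V) on D(W)={3,4,5,6,7,9} D(V)={4,6,7,8,9}: no change
Constraint 2 (W + Z = V) on D(W)={3,4,5,6,7,9} D(Z)={5,8,9} D(V)={4,6,7,8,9}: W {3,4,5,6,7,9}->{3,4}; Z {5,8,9}->{5}; V {4,6,7,8,9}->{8,9}
Constraint 3 (W != V) on D(W)={3,4} D(V)={8,9}: no change
So after all 3 constraints: D(V) = {8,9}

Answer: {8,9}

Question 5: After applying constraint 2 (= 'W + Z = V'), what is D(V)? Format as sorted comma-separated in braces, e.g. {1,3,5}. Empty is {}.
Constraint 1 (W != V) on D(W)={3,4,5,6,7,9} D(V)={4,6,7,8,9}: no change
Constraint 2 (W + Z = V) on D(W)={3,4,5,6,7,9} D(Z)={5,8,9} D(V)={4,6,7,8,9}: W {3,4,5,6,7,9}->{3,4}; Z {5,8,9}->{5}; V {4,6,7,8,9}->{8,9}
So after constraint 2: D(V) = {8,9}

Answer: {8,9}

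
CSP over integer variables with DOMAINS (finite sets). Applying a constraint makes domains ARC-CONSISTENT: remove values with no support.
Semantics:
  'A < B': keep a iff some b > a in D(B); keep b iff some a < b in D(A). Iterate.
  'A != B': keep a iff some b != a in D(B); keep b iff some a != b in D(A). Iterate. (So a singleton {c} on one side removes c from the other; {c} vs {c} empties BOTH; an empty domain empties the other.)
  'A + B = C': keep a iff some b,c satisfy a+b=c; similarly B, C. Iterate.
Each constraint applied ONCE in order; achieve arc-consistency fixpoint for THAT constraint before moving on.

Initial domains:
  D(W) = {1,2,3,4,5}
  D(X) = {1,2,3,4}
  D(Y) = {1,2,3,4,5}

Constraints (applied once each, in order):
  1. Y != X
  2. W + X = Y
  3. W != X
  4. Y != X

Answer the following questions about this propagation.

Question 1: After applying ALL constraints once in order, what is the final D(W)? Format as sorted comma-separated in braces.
Answer: {1,2,3,4}

Derivation:
Constraint 1 (Y != X) on D(Y)={1,2,3,4,5} D(X)={1,2,3,4}: no change
Constraint 2 (W + X = Y) on D(W)={1,2,3,4,5} D(X)={1,2,3,4} D(Y)={1,2,3,4,5}: W {1,2,3,4,5}->{1,2,3,4}; Y {1,2,3,4,5}->{2,3,4,5}
Constraint 3 (W != X) on D(W)={1,2,3,4} D(X)={1,2,3,4}: no change
Constraint 4 (Y != X) on D(Y)={2,3,4,5} D(X)={1,2,3,4}: no change
So after all 4 constraints: D(W) = {1,2,3,4}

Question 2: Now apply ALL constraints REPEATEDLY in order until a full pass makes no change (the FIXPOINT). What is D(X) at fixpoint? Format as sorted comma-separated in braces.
Answer: {1,2,3,4}

Derivation:
pass 0 (initial): D(X)={1,2,3,4}
pass 1: W {1,2,3,4,5}->{1,2,3,4}; Y {1,2,3,4,5}->{2,3,4,5}
pass 2: no change
Fixpoint after 2 passes: D(X) = {1,2,3,4}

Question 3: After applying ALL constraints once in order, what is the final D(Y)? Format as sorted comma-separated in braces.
Constraint 1 (Y != X) on D(Y)={1,2,3,4,5} D(X)={1,2,3,4}: no change
Constraint 2 (W + X = Y) on D(W)={1,2,3,4,5} D(X)={1,2,3,4} D(Y)={1,2,3,4,5}: W {1,2,3,4,5}->{1,2,3,4}; Y {1,2,3,4,5}->{2,3,4,5}
Constraint 3 (W != X) on D(W)={1,2,3,4} D(X)={1,2,3,4}: no change
Constraint 4 (Y != X) on D(Y)={2,3,4,5} D(X)={1,2,3,4}: no change
So after all 4 constraints: D(Y) = {2,3,4,5}

Answer: {2,3,4,5}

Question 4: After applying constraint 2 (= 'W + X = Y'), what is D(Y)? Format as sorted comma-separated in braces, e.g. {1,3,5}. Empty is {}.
Constraint 1 (Y != X) on D(Y)={1,2,3,4,5} D(X)={1,2,3,4}: no change
Constraint 2 (W + X = Y) on D(W)={1,2,3,4,5} D(X)={1,2,3,4} D(Y)={1,2,3,4,5}: W {1,2,3,4,5}->{1,2,3,4}; Y {1,2,3,4,5}->{2,3,4,5}
So after constraint 2: D(Y) = {2,3,4,5}

Answer: {2,3,4,5}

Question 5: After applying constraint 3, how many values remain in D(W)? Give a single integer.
Constraint 1 (Y != X) on D(Y)={1,2,3,4,5} D(X)={1,2,3,4}: no change
Constraint 2 (W + X = Y) on D(W)={1,2,3,4,5} D(X)={1,2,3,4} D(Y)={1,2,3,4,5}: W {1,2,3,4,5}->{1,2,3,4}; Y {1,2,3,4,5}->{2,3,4,5}
Constraint 3 (W != X) on D(W)={1,2,3,4} D(X)={1,2,3,4}: no change
So after constraint 3: D(W)={1,2,3,4}, size = 4

Answer: 4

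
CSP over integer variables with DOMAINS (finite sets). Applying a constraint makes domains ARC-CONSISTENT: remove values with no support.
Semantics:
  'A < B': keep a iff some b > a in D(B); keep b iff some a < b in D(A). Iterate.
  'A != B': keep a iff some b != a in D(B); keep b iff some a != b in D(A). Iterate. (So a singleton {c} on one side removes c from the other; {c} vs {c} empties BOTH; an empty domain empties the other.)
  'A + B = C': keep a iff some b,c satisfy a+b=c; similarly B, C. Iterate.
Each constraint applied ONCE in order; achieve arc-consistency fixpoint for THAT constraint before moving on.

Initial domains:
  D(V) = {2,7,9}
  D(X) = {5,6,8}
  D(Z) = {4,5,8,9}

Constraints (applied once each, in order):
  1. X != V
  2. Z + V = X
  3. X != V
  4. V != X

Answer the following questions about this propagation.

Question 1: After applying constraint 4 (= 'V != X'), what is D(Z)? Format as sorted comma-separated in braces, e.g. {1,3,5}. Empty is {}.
Constraint 1 (X != V) on D(X)={5,6,8} D(V)={2,7,9}: no change
Constraint 2 (Z + V = X) on D(Z)={4,5,8,9} D(V)={2,7,9} D(X)={5,6,8}: Z {4,5,8,9}->{4}; V {2,7,9}->{2}; X {5,6,8}->{6}
Constraint 3 (X != V) on D(X)={6} D(V)={2}: no change
Constraint 4 (V != X) on D(V)={2} D(X)={6}: no change
So after constraint 4: D(Z) = {4}

Answer: {4}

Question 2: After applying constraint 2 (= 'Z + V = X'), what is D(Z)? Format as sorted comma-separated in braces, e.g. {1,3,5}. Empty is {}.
Answer: {4}

Derivation:
Constraint 1 (X != V) on D(X)={5,6,8} D(V)={2,7,9}: no change
Constraint 2 (Z + V = X) on D(Z)={4,5,8,9} D(V)={2,7,9} D(X)={5,6,8}: Z {4,5,8,9}->{4}; V {2,7,9}->{2}; X {5,6,8}->{6}
So after constraint 2: D(Z) = {4}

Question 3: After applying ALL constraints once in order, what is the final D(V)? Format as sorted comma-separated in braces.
Answer: {2}

Derivation:
Constraint 1 (X != V) on D(X)={5,6,8} D(V)={2,7,9}: no change
Constraint 2 (Z + V = X) on D(Z)={4,5,8,9} D(V)={2,7,9} D(X)={5,6,8}: Z {4,5,8,9}->{4}; V {2,7,9}->{2}; X {5,6,8}->{6}
Constraint 3 (X != V) on D(X)={6} D(V)={2}: no change
Constraint 4 (V != X) on D(V)={2} D(X)={6}: no change
So after all 4 constraints: D(V) = {2}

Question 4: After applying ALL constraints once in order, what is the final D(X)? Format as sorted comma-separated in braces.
Answer: {6}

Derivation:
Constraint 1 (X != V) on D(X)={5,6,8} D(V)={2,7,9}: no change
Constraint 2 (Z + V = X) on D(Z)={4,5,8,9} D(V)={2,7,9} D(X)={5,6,8}: Z {4,5,8,9}->{4}; V {2,7,9}->{2}; X {5,6,8}->{6}
Constraint 3 (X != V) on D(X)={6} D(V)={2}: no change
Constraint 4 (V != X) on D(V)={2} D(X)={6}: no change
So after all 4 constraints: D(X) = {6}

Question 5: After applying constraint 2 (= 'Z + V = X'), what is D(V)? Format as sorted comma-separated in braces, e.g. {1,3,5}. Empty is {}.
Constraint 1 (X != V) on D(X)={5,6,8} D(V)={2,7,9}: no change
Constraint 2 (Z + V = X) on D(Z)={4,5,8,9} D(V)={2,7,9} D(X)={5,6,8}: Z {4,5,8,9}->{4}; V {2,7,9}->{2}; X {5,6,8}->{6}
So after constraint 2: D(V) = {2}

Answer: {2}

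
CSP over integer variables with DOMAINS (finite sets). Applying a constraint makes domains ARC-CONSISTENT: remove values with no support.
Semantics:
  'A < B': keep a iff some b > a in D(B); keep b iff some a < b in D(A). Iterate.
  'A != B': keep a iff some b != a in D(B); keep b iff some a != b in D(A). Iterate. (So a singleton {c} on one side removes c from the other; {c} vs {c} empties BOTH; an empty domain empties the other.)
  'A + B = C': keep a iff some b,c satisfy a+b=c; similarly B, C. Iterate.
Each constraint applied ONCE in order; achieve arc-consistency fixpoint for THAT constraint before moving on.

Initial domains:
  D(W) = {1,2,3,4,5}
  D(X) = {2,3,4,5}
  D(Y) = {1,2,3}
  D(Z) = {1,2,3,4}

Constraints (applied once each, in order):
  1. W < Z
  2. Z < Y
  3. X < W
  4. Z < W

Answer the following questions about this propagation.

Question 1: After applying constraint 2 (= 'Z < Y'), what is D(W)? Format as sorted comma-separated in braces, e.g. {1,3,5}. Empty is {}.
Constraint 1 (W < Z) on D(W)={1,2,3,4,5} D(Z)={1,2,3,4}: W {1,2,3,4,5}->{1,2,3}; Z {1,2,3,4}->{2,3,4}
Constraint 2 (Z < Y) on D(Z)={2,3,4} D(Y)={1,2,3}: Z {2,3,4}->{2}; Y {1,2,3}->{3}
So after constraint 2: D(W) = {1,2,3}

Answer: {1,2,3}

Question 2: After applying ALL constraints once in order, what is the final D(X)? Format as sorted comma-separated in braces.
Answer: {2}

Derivation:
Constraint 1 (W < Z) on D(W)={1,2,3,4,5} D(Z)={1,2,3,4}: W {1,2,3,4,5}->{1,2,3}; Z {1,2,3,4}->{2,3,4}
Constraint 2 (Z < Y) on D(Z)={2,3,4} D(Y)={1,2,3}: Z {2,3,4}->{2}; Y {1,2,3}->{3}
Constraint 3 (X < W) on D(X)={2,3,4,5} D(W)={1,2,3}: X {2,3,4,5}->{2}; W {1,2,3}->{3}
Constraint 4 (Z < W) on D(Z)={2} D(W)={3}: no change
So after all 4 constraints: D(X) = {2}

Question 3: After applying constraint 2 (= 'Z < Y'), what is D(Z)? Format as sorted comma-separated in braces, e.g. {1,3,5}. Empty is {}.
Answer: {2}

Derivation:
Constraint 1 (W < Z) on D(W)={1,2,3,4,5} D(Z)={1,2,3,4}: W {1,2,3,4,5}->{1,2,3}; Z {1,2,3,4}->{2,3,4}
Constraint 2 (Z < Y) on D(Z)={2,3,4} D(Y)={1,2,3}: Z {2,3,4}->{2}; Y {1,2,3}->{3}
So after constraint 2: D(Z) = {2}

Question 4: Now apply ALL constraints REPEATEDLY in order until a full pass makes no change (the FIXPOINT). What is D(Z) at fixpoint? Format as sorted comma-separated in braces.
Answer: {}

Derivation:
pass 0 (initial): D(Z)={1,2,3,4}
pass 1: W {1,2,3,4,5}->{3}; X {2,3,4,5}->{2}; Y {1,2,3}->{3}; Z {1,2,3,4}->{2}
pass 2: W {3}->{}; X {2}->{}; Y {3}->{}; Z {2}->{}
pass 3: no change
Fixpoint after 3 passes: D(Z) = {}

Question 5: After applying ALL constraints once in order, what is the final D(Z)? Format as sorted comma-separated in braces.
Answer: {2}

Derivation:
Constraint 1 (W < Z) on D(W)={1,2,3,4,5} D(Z)={1,2,3,4}: W {1,2,3,4,5}->{1,2,3}; Z {1,2,3,4}->{2,3,4}
Constraint 2 (Z < Y) on D(Z)={2,3,4} D(Y)={1,2,3}: Z {2,3,4}->{2}; Y {1,2,3}->{3}
Constraint 3 (X < W) on D(X)={2,3,4,5} D(W)={1,2,3}: X {2,3,4,5}->{2}; W {1,2,3}->{3}
Constraint 4 (Z < W) on D(Z)={2} D(W)={3}: no change
So after all 4 constraints: D(Z) = {2}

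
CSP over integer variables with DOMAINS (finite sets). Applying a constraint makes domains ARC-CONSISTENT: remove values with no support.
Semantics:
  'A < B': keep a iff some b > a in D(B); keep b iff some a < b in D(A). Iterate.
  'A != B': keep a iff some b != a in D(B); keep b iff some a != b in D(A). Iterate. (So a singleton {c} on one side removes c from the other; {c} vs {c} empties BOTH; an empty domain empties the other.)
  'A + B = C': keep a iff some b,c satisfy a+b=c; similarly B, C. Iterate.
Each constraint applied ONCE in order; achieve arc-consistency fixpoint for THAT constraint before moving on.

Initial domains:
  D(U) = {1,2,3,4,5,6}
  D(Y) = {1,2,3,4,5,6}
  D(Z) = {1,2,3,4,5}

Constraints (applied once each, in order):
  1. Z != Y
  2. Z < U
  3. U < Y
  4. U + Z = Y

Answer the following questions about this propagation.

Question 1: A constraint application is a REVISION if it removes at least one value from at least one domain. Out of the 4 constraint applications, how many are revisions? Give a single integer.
Answer: 3

Derivation:
Constraint 1 (Z != Y) on D(Z)={1,2,3,4,5} D(Y)={1,2,3,4,5,6}: no change => not a revision
Constraint 2 (Z < U) on D(Z)={1,2,3,4,5} D(U)={1,2,3,4,5,6}: U {1,2,3,4,5,6}->{2,3,4,5,6} => REVISION
Constraint 3 (U < Y) on D(U)={2,3,4,5,6} D(Y)={1,2,3,4,5,6}: U {2,3,4,5,6}->{2,3,4,5}; Y {1,2,3,4,5,6}->{3,4,5,6} => REVISION
Constraint 4 (U + Z = Y) on D(U)={2,3,4,5} D(Z)={1,2,3,4,5} D(Y)={3,4,5,6}: Z {1,2,3,4,5}->{1,2,3,4} => REVISION
Total revisions = 3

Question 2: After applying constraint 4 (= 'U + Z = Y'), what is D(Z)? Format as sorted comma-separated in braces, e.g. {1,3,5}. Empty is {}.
Constraint 1 (Z != Y) on D(Z)={1,2,3,4,5} D(Y)={1,2,3,4,5,6}: no change
Constraint 2 (Z < U) on D(Z)={1,2,3,4,5} D(U)={1,2,3,4,5,6}: U {1,2,3,4,5,6}->{2,3,4,5,6}
Constraint 3 (U < Y) on D(U)={2,3,4,5,6} D(Y)={1,2,3,4,5,6}: U {2,3,4,5,6}->{2,3,4,5}; Y {1,2,3,4,5,6}->{3,4,5,6}
Constraint 4 (U + Z = Y) on D(U)={2,3,4,5} D(Z)={1,2,3,4,5} D(Y)={3,4,5,6}: Z {1,2,3,4,5}->{1,2,3,4}
So after constraint 4: D(Z) = {1,2,3,4}

Answer: {1,2,3,4}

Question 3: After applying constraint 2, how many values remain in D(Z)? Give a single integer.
Constraint 1 (Z != Y) on D(Z)={1,2,3,4,5} D(Y)={1,2,3,4,5,6}: no change
Constraint 2 (Z < U) on D(Z)={1,2,3,4,5} D(U)={1,2,3,4,5,6}: U {1,2,3,4,5,6}->{2,3,4,5,6}
So after constraint 2: D(Z)={1,2,3,4,5}, size = 5

Answer: 5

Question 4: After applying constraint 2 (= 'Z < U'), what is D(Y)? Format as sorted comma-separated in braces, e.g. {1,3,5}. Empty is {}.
Constraint 1 (Z != Y) on D(Z)={1,2,3,4,5} D(Y)={1,2,3,4,5,6}: no change
Constraint 2 (Z < U) on D(Z)={1,2,3,4,5} D(U)={1,2,3,4,5,6}: U {1,2,3,4,5,6}->{2,3,4,5,6}
So after constraint 2: D(Y) = {1,2,3,4,5,6}

Answer: {1,2,3,4,5,6}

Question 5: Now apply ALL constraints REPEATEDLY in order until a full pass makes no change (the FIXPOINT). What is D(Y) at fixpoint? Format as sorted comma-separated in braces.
Answer: {3,4,5,6}

Derivation:
pass 0 (initial): D(Y)={1,2,3,4,5,6}
pass 1: U {1,2,3,4,5,6}->{2,3,4,5}; Y {1,2,3,4,5,6}->{3,4,5,6}; Z {1,2,3,4,5}->{1,2,3,4}
pass 2: no change
Fixpoint after 2 passes: D(Y) = {3,4,5,6}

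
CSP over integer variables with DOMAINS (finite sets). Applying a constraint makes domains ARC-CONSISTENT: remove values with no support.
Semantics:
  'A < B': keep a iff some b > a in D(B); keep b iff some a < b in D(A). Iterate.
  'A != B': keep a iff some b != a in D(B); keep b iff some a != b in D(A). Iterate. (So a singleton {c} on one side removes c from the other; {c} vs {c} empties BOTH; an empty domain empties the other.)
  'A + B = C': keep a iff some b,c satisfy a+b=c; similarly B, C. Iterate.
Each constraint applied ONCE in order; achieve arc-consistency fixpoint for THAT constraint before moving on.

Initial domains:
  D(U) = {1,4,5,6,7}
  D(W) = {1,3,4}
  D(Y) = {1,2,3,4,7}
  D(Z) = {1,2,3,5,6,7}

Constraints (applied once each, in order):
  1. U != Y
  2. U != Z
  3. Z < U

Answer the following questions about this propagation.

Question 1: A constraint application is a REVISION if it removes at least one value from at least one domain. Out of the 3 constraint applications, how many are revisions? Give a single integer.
Constraint 1 (U != Y) on D(U)={1,4,5,6,7} D(Y)={1,2,3,4,7}: no change => not a revision
Constraint 2 (U != Z) on D(U)={1,4,5,6,7} D(Z)={1,2,3,5,6,7}: no change => not a revision
Constraint 3 (Z < U) on D(Z)={1,2,3,5,6,7} D(U)={1,4,5,6,7}: Z {1,2,3,5,6,7}->{1,2,3,5,6}; U {1,4,5,6,7}->{4,5,6,7} => REVISION
Total revisions = 1

Answer: 1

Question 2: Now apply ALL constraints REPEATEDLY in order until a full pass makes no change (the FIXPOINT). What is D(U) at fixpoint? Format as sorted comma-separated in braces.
pass 0 (initial): D(U)={1,4,5,6,7}
pass 1: U {1,4,5,6,7}->{4,5,6,7}; Z {1,2,3,5,6,7}->{1,2,3,5,6}
pass 2: no change
Fixpoint after 2 passes: D(U) = {4,5,6,7}

Answer: {4,5,6,7}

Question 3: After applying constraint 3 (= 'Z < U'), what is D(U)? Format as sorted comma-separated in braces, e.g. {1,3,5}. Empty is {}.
Answer: {4,5,6,7}

Derivation:
Constraint 1 (U != Y) on D(U)={1,4,5,6,7} D(Y)={1,2,3,4,7}: no change
Constraint 2 (U != Z) on D(U)={1,4,5,6,7} D(Z)={1,2,3,5,6,7}: no change
Constraint 3 (Z < U) on D(Z)={1,2,3,5,6,7} D(U)={1,4,5,6,7}: Z {1,2,3,5,6,7}->{1,2,3,5,6}; U {1,4,5,6,7}->{4,5,6,7}
So after constraint 3: D(U) = {4,5,6,7}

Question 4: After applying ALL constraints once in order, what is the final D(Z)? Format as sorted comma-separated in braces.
Constraint 1 (U != Y) on D(U)={1,4,5,6,7} D(Y)={1,2,3,4,7}: no change
Constraint 2 (U != Z) on D(U)={1,4,5,6,7} D(Z)={1,2,3,5,6,7}: no change
Constraint 3 (Z < U) on D(Z)={1,2,3,5,6,7} D(U)={1,4,5,6,7}: Z {1,2,3,5,6,7}->{1,2,3,5,6}; U {1,4,5,6,7}->{4,5,6,7}
So after all 3 constraints: D(Z) = {1,2,3,5,6}

Answer: {1,2,3,5,6}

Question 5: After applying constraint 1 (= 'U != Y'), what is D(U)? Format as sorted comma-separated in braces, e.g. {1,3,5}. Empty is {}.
Constraint 1 (U != Y) on D(U)={1,4,5,6,7} D(Y)={1,2,3,4,7}: no change
So after constraint 1: D(U) = {1,4,5,6,7}

Answer: {1,4,5,6,7}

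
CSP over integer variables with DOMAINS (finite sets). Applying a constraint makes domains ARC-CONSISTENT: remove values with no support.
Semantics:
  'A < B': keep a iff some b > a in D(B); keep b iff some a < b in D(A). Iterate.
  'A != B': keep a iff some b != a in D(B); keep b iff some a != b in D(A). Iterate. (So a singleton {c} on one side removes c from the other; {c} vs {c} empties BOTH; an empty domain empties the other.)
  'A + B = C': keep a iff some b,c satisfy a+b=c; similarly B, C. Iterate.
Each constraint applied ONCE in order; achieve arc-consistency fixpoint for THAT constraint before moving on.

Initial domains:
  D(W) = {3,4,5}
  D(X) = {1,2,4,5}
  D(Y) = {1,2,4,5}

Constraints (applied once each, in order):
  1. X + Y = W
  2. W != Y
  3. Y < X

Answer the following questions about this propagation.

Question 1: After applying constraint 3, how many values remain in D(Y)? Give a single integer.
Constraint 1 (X + Y = W) on D(X)={1,2,4,5} D(Y)={1,2,4,5} D(W)={3,4,5}: X {1,2,4,5}->{1,2,4}; Y {1,2,4,5}->{1,2,4}
Constraint 2 (W != Y) on D(W)={3,4,5} D(Y)={1,2,4}: no change
Constraint 3 (Y < X) on D(Y)={1,2,4} D(X)={1,2,4}: Y {1,2,4}->{1,2}; X {1,2,4}->{2,4}
So after constraint 3: D(Y)={1,2}, size = 2

Answer: 2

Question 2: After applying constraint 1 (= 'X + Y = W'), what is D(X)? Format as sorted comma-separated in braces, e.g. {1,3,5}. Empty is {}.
Constraint 1 (X + Y = W) on D(X)={1,2,4,5} D(Y)={1,2,4,5} D(W)={3,4,5}: X {1,2,4,5}->{1,2,4}; Y {1,2,4,5}->{1,2,4}
So after constraint 1: D(X) = {1,2,4}

Answer: {1,2,4}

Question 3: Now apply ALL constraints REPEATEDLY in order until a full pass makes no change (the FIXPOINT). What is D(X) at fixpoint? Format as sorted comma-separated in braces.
pass 0 (initial): D(X)={1,2,4,5}
pass 1: X {1,2,4,5}->{2,4}; Y {1,2,4,5}->{1,2}
pass 2: no change
Fixpoint after 2 passes: D(X) = {2,4}

Answer: {2,4}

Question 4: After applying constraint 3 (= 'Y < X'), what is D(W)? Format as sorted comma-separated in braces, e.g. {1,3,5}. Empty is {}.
Answer: {3,4,5}

Derivation:
Constraint 1 (X + Y = W) on D(X)={1,2,4,5} D(Y)={1,2,4,5} D(W)={3,4,5}: X {1,2,4,5}->{1,2,4}; Y {1,2,4,5}->{1,2,4}
Constraint 2 (W != Y) on D(W)={3,4,5} D(Y)={1,2,4}: no change
Constraint 3 (Y < X) on D(Y)={1,2,4} D(X)={1,2,4}: Y {1,2,4}->{1,2}; X {1,2,4}->{2,4}
So after constraint 3: D(W) = {3,4,5}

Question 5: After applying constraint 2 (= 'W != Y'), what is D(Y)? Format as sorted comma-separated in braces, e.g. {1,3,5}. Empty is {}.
Constraint 1 (X + Y = W) on D(X)={1,2,4,5} D(Y)={1,2,4,5} D(W)={3,4,5}: X {1,2,4,5}->{1,2,4}; Y {1,2,4,5}->{1,2,4}
Constraint 2 (W != Y) on D(W)={3,4,5} D(Y)={1,2,4}: no change
So after constraint 2: D(Y) = {1,2,4}

Answer: {1,2,4}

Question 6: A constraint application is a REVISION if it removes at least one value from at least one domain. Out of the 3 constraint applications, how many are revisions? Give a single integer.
Constraint 1 (X + Y = W) on D(X)={1,2,4,5} D(Y)={1,2,4,5} D(W)={3,4,5}: X {1,2,4,5}->{1,2,4}; Y {1,2,4,5}->{1,2,4} => REVISION
Constraint 2 (W != Y) on D(W)={3,4,5} D(Y)={1,2,4}: no change => not a revision
Constraint 3 (Y < X) on D(Y)={1,2,4} D(X)={1,2,4}: Y {1,2,4}->{1,2}; X {1,2,4}->{2,4} => REVISION
Total revisions = 2

Answer: 2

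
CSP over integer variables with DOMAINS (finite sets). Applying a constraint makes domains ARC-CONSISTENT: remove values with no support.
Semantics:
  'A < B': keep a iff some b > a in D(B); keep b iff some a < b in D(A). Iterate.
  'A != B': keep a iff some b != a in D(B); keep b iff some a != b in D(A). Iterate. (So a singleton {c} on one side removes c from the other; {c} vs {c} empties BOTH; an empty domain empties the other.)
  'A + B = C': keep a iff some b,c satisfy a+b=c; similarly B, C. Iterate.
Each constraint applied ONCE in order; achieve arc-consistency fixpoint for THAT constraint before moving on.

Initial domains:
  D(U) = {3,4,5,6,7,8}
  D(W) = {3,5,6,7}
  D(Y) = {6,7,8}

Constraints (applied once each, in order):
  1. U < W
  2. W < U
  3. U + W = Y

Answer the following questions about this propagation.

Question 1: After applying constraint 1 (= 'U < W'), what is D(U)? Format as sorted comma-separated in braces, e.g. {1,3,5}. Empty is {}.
Answer: {3,4,5,6}

Derivation:
Constraint 1 (U < W) on D(U)={3,4,5,6,7,8} D(W)={3,5,6,7}: U {3,4,5,6,7,8}->{3,4,5,6}; W {3,5,6,7}->{5,6,7}
So after constraint 1: D(U) = {3,4,5,6}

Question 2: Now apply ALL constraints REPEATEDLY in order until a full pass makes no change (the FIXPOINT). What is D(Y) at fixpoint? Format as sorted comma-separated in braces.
pass 0 (initial): D(Y)={6,7,8}
pass 1: U {3,4,5,6,7,8}->{}; W {3,5,6,7}->{}; Y {6,7,8}->{}
pass 2: no change
Fixpoint after 2 passes: D(Y) = {}

Answer: {}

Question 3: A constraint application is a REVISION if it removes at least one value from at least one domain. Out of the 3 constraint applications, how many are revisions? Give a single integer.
Constraint 1 (U < W) on D(U)={3,4,5,6,7,8} D(W)={3,5,6,7}: U {3,4,5,6,7,8}->{3,4,5,6}; W {3,5,6,7}->{5,6,7} => REVISION
Constraint 2 (W < U) on D(W)={5,6,7} D(U)={3,4,5,6}: W {5,6,7}->{5}; U {3,4,5,6}->{6} => REVISION
Constraint 3 (U + W = Y) on D(U)={6} D(W)={5} D(Y)={6,7,8}: U {6}->{}; W {5}->{}; Y {6,7,8}->{} => REVISION
Total revisions = 3

Answer: 3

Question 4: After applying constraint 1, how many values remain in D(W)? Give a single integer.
Constraint 1 (U < W) on D(U)={3,4,5,6,7,8} D(W)={3,5,6,7}: U {3,4,5,6,7,8}->{3,4,5,6}; W {3,5,6,7}->{5,6,7}
So after constraint 1: D(W)={5,6,7}, size = 3

Answer: 3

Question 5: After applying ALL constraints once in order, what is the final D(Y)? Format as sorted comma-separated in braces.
Constraint 1 (U < W) on D(U)={3,4,5,6,7,8} D(W)={3,5,6,7}: U {3,4,5,6,7,8}->{3,4,5,6}; W {3,5,6,7}->{5,6,7}
Constraint 2 (W < U) on D(W)={5,6,7} D(U)={3,4,5,6}: W {5,6,7}->{5}; U {3,4,5,6}->{6}
Constraint 3 (U + W = Y) on D(U)={6} D(W)={5} D(Y)={6,7,8}: U {6}->{}; W {5}->{}; Y {6,7,8}->{}
So after all 3 constraints: D(Y) = {}

Answer: {}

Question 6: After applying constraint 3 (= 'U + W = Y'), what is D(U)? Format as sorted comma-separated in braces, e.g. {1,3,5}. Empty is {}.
Constraint 1 (U < W) on D(U)={3,4,5,6,7,8} D(W)={3,5,6,7}: U {3,4,5,6,7,8}->{3,4,5,6}; W {3,5,6,7}->{5,6,7}
Constraint 2 (W < U) on D(W)={5,6,7} D(U)={3,4,5,6}: W {5,6,7}->{5}; U {3,4,5,6}->{6}
Constraint 3 (U + W = Y) on D(U)={6} D(W)={5} D(Y)={6,7,8}: U {6}->{}; W {5}->{}; Y {6,7,8}->{}
So after constraint 3: D(U) = {}

Answer: {}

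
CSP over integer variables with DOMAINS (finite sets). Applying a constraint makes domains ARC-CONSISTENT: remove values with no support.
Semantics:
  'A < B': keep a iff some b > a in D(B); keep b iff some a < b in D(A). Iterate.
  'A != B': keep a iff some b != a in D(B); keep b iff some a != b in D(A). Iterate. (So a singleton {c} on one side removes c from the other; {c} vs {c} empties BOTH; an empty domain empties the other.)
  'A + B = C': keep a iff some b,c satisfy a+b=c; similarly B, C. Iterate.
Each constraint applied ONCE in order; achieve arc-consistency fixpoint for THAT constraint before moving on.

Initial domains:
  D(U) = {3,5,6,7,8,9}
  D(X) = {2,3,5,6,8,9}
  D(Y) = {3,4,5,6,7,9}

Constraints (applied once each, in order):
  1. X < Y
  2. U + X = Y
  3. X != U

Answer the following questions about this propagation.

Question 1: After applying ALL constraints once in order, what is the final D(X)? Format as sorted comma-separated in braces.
Constraint 1 (X < Y) on D(X)={2,3,5,6,8,9} D(Y)={3,4,5,6,7,9}: X {2,3,5,6,8,9}->{2,3,5,6,8}
Constraint 2 (U + X = Y) on D(U)={3,5,6,7,8,9} D(X)={2,3,5,6,8} D(Y)={3,4,5,6,7,9}: U {3,5,6,7,8,9}->{3,5,6,7}; X {2,3,5,6,8}->{2,3,6}; Y {3,4,5,6,7,9}->{5,6,7,9}
Constraint 3 (X != U) on D(X)={2,3,6} D(U)={3,5,6,7}: no change
So after all 3 constraints: D(X) = {2,3,6}

Answer: {2,3,6}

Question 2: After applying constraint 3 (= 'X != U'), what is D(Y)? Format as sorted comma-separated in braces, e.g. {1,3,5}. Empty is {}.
Answer: {5,6,7,9}

Derivation:
Constraint 1 (X < Y) on D(X)={2,3,5,6,8,9} D(Y)={3,4,5,6,7,9}: X {2,3,5,6,8,9}->{2,3,5,6,8}
Constraint 2 (U + X = Y) on D(U)={3,5,6,7,8,9} D(X)={2,3,5,6,8} D(Y)={3,4,5,6,7,9}: U {3,5,6,7,8,9}->{3,5,6,7}; X {2,3,5,6,8}->{2,3,6}; Y {3,4,5,6,7,9}->{5,6,7,9}
Constraint 3 (X != U) on D(X)={2,3,6} D(U)={3,5,6,7}: no change
So after constraint 3: D(Y) = {5,6,7,9}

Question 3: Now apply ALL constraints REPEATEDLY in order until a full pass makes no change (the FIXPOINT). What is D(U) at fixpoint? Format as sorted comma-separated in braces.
Answer: {3,5,6,7}

Derivation:
pass 0 (initial): D(U)={3,5,6,7,8,9}
pass 1: U {3,5,6,7,8,9}->{3,5,6,7}; X {2,3,5,6,8,9}->{2,3,6}; Y {3,4,5,6,7,9}->{5,6,7,9}
pass 2: no change
Fixpoint after 2 passes: D(U) = {3,5,6,7}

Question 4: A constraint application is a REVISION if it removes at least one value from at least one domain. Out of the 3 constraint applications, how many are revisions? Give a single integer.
Answer: 2

Derivation:
Constraint 1 (X < Y) on D(X)={2,3,5,6,8,9} D(Y)={3,4,5,6,7,9}: X {2,3,5,6,8,9}->{2,3,5,6,8} => REVISION
Constraint 2 (U + X = Y) on D(U)={3,5,6,7,8,9} D(X)={2,3,5,6,8} D(Y)={3,4,5,6,7,9}: U {3,5,6,7,8,9}->{3,5,6,7}; X {2,3,5,6,8}->{2,3,6}; Y {3,4,5,6,7,9}->{5,6,7,9} => REVISION
Constraint 3 (X != U) on D(X)={2,3,6} D(U)={3,5,6,7}: no change => not a revision
Total revisions = 2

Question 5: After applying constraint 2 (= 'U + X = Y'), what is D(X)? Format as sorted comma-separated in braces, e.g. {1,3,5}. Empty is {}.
Answer: {2,3,6}

Derivation:
Constraint 1 (X < Y) on D(X)={2,3,5,6,8,9} D(Y)={3,4,5,6,7,9}: X {2,3,5,6,8,9}->{2,3,5,6,8}
Constraint 2 (U + X = Y) on D(U)={3,5,6,7,8,9} D(X)={2,3,5,6,8} D(Y)={3,4,5,6,7,9}: U {3,5,6,7,8,9}->{3,5,6,7}; X {2,3,5,6,8}->{2,3,6}; Y {3,4,5,6,7,9}->{5,6,7,9}
So after constraint 2: D(X) = {2,3,6}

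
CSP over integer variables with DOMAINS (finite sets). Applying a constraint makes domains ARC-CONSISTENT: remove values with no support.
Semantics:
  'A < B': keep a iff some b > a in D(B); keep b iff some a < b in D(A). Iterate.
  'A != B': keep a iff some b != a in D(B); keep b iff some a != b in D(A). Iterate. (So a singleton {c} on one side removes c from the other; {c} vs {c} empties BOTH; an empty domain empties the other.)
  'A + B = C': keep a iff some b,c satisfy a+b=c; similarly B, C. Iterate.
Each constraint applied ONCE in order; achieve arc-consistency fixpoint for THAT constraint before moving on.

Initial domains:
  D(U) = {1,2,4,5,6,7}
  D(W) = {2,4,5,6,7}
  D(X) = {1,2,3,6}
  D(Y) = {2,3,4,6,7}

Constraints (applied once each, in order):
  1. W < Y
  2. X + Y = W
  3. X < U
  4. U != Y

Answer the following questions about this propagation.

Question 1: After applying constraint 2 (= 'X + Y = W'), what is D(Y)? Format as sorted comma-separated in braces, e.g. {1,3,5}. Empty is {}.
Answer: {3,4}

Derivation:
Constraint 1 (W < Y) on D(W)={2,4,5,6,7} D(Y)={2,3,4,6,7}: W {2,4,5,6,7}->{2,4,5,6}; Y {2,3,4,6,7}->{3,4,6,7}
Constraint 2 (X + Y = W) on D(X)={1,2,3,6} D(Y)={3,4,6,7} D(W)={2,4,5,6}: X {1,2,3,6}->{1,2,3}; Y {3,4,6,7}->{3,4}; W {2,4,5,6}->{4,5,6}
So after constraint 2: D(Y) = {3,4}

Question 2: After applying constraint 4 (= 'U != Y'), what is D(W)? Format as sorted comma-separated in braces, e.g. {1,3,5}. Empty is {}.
Answer: {4,5,6}

Derivation:
Constraint 1 (W < Y) on D(W)={2,4,5,6,7} D(Y)={2,3,4,6,7}: W {2,4,5,6,7}->{2,4,5,6}; Y {2,3,4,6,7}->{3,4,6,7}
Constraint 2 (X + Y = W) on D(X)={1,2,3,6} D(Y)={3,4,6,7} D(W)={2,4,5,6}: X {1,2,3,6}->{1,2,3}; Y {3,4,6,7}->{3,4}; W {2,4,5,6}->{4,5,6}
Constraint 3 (X < U) on D(X)={1,2,3} D(U)={1,2,4,5,6,7}: U {1,2,4,5,6,7}->{2,4,5,6,7}
Constraint 4 (U != Y) on D(U)={2,4,5,6,7} D(Y)={3,4}: no change
So after constraint 4: D(W) = {4,5,6}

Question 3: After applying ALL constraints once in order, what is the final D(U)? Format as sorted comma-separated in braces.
Answer: {2,4,5,6,7}

Derivation:
Constraint 1 (W < Y) on D(W)={2,4,5,6,7} D(Y)={2,3,4,6,7}: W {2,4,5,6,7}->{2,4,5,6}; Y {2,3,4,6,7}->{3,4,6,7}
Constraint 2 (X + Y = W) on D(X)={1,2,3,6} D(Y)={3,4,6,7} D(W)={2,4,5,6}: X {1,2,3,6}->{1,2,3}; Y {3,4,6,7}->{3,4}; W {2,4,5,6}->{4,5,6}
Constraint 3 (X < U) on D(X)={1,2,3} D(U)={1,2,4,5,6,7}: U {1,2,4,5,6,7}->{2,4,5,6,7}
Constraint 4 (U != Y) on D(U)={2,4,5,6,7} D(Y)={3,4}: no change
So after all 4 constraints: D(U) = {2,4,5,6,7}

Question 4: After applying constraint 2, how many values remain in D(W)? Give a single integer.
Answer: 3

Derivation:
Constraint 1 (W < Y) on D(W)={2,4,5,6,7} D(Y)={2,3,4,6,7}: W {2,4,5,6,7}->{2,4,5,6}; Y {2,3,4,6,7}->{3,4,6,7}
Constraint 2 (X + Y = W) on D(X)={1,2,3,6} D(Y)={3,4,6,7} D(W)={2,4,5,6}: X {1,2,3,6}->{1,2,3}; Y {3,4,6,7}->{3,4}; W {2,4,5,6}->{4,5,6}
So after constraint 2: D(W)={4,5,6}, size = 3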